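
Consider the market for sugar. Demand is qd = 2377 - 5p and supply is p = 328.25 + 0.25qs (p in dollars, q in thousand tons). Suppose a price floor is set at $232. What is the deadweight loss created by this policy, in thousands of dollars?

Rearranging supply gives qs = 4p - 1313. Setting quantity demanded equal to quantity supplied, 2377 - 5p = 4p - 1313, gives p* = 410 and q* = 327.
The floor of 232 is below the equilibrium price 410, so it is not binding; the market clears at p* = 410, q* = 327.
Since the control does not bind, no trades are prevented and deadweight loss is zero.

0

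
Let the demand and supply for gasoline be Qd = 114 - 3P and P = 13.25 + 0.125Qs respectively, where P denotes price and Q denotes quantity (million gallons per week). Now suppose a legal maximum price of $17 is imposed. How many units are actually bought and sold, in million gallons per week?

Rearranging supply gives Qs = 8P - 106. Setting quantity demanded equal to quantity supplied, 114 - 3P = 8P - 106, gives P* = 20 and Q* = 54.
The ceiling of 17 is below the equilibrium price 20, so it binds.
At P = 17: Qd = 114 - 3·17 = 63 and Qs = 8·17 - 106 = 30.
The quantity actually transacted is the short side, supply: 30.

30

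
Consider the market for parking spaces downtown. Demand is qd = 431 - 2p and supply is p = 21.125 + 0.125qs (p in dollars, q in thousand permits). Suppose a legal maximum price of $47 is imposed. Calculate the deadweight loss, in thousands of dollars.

Rearranging supply gives qs = 8p - 169. Setting quantity demanded equal to quantity supplied, 431 - 2p = 8p - 169, gives p* = 60 and q* = 311.
Since 47 < 60, the ceiling is binding.
At p = 47: qd = 431 - 2·47 = 337 and qs = 8·47 - 169 = 207.
Quantity traded falls to 207. At q = 207 the demand price is (431 - 207)/2 = 112 and the supply price is (169 + 207)/8 = 47.
Deadweight loss = ½ · (112 - 47) · (311 - 207) = ½ · 65 · 104 = 3380.

3380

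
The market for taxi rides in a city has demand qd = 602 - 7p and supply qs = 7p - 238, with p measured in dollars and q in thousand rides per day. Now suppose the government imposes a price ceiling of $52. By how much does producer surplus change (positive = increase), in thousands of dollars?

-1232

Equilibrium: 602 - 7p = 7p - 238, so 840 = 14p and p* = 60, q* = 182.
Since 52 < 60, the ceiling is binding.
At p = 52: qd = 602 - 7·52 = 238 and qs = 7·52 - 238 = 126.
Producer surplus without the control is ½ · (60 - 34) · 182 = 2366.
With the ceiling, producers sell 126 units at 52, so PS = ½ · (52 - 34) · 126 = 1134.
Change in producer surplus = 1134 - 2366 = -1232.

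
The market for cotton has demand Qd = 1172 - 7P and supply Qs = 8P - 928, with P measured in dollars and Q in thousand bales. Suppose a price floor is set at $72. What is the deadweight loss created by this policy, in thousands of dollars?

Equilibrium: 1172 - 7P = 8P - 928, so 2100 = 15P and P* = 140, Q* = 192.
Since 72 is below P* = 140, the floor does not bind and the free-market outcome prevails.
Since the control does not bind, no trades are prevented and deadweight loss is zero.

0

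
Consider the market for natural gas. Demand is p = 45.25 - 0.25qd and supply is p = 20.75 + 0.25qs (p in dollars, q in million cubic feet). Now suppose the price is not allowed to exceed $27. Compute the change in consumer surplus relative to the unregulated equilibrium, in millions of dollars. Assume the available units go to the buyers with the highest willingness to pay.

78

Rearranging demand gives qd = 181 - 4p; rearranging supply gives qs = 4p - 83. Without the control the market clears where 181 - 4p = 4p - 83, i.e. p* = 33 and q* = 49.
The ceiling of 27 is below the equilibrium price 33, so it binds.
At p = 27: qd = 181 - 4·27 = 73 and qs = 4·27 - 83 = 25.
Consumer surplus without the control is ½ · (45.25 - 33) · 49 = 300.125.
With the ceiling, 25 units are sold at 27 (assume they go to the highest-value buyers). The demand price at q = 25 is 39, so CS = ½ · [(45.25 - 27) + (39 - 27)] · 25 = 378.125.
Change in consumer surplus = 378.125 - 300.125 = 78.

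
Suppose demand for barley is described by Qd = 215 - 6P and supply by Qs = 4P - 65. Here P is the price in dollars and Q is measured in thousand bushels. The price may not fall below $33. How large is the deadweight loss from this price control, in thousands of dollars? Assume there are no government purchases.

187.5

Setting quantity demanded equal to quantity supplied, 215 - 6P = 4P - 65, gives P* = 28 and Q* = 47.
Since 33 > 28, the floor is binding.
At P = 33: Qd = 215 - 6·33 = 17 and Qs = 4·33 - 65 = 67.
Quantity traded falls to 17. At Q = 17 the demand price is (215 - 17)/6 = 33 and the supply price is (65 + 17)/4 = 20.5.
Deadweight loss = ½ · (33 - 20.5) · (47 - 17) = ½ · 12.5 · 30 = 187.5.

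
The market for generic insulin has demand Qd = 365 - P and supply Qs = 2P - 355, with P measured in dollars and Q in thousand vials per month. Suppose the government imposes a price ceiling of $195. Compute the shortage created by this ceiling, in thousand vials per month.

135

Equilibrium: 365 - P = 2P - 355, so 720 = 3P and P* = 240, Q* = 125.
The ceiling of 195 is below the equilibrium price 240, so it binds.
At P = 195: Qd = 365 - 195 = 170 and Qs = 2·195 - 355 = 35.
Shortage = Qd - Qs = 170 - 35 = 135.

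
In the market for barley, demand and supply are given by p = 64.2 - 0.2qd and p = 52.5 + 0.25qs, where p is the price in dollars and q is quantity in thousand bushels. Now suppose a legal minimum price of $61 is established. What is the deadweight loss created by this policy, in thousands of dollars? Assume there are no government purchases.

22.5

Rearranging demand gives qd = 321 - 5p; rearranging supply gives qs = 4p - 210. Equilibrium: 321 - 5p = 4p - 210, so 531 = 9p and p* = 59, q* = 26.
Since 61 > 59, the floor is binding.
At p = 61: qd = 321 - 5·61 = 16 and qs = 4·61 - 210 = 34.
Quantity traded falls to 16. At q = 16 the demand price is (321 - 16)/5 = 61 and the supply price is (210 + 16)/4 = 56.5.
Deadweight loss = ½ · (61 - 56.5) · (26 - 16) = ½ · 4.5 · 10 = 22.5.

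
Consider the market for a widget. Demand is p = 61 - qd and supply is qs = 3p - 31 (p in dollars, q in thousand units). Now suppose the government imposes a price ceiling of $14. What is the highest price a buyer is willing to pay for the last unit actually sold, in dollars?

50

Rearranging demand gives qd = 61 - p. In a free market, 61 - p = 3p - 31 gives the equilibrium p* = 23, q* = 38.
The ceiling of 14 is below the equilibrium price 23, so it binds.
At p = 14: qd = 61 - 14 = 47 and qs = 3·14 - 31 = 11.
Only 11 units reach the market. On the demand curve, the marginal buyer's willingness to pay at q = 11 is (61 - 11) = 50.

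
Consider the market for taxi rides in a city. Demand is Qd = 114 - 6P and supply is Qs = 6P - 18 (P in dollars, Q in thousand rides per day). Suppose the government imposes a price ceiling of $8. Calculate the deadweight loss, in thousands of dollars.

54

Without the control the market clears where 114 - 6P = 6P - 18, i.e. P* = 11 and Q* = 48.
Since 8 < 11, the ceiling is binding.
At P = 8: Qd = 114 - 6·8 = 66 and Qs = 6·8 - 18 = 30.
Quantity traded falls to 30. At Q = 30 the demand price is (114 - 30)/6 = 14 and the supply price is (18 + 30)/6 = 8.
Deadweight loss = ½ · (14 - 8) · (48 - 30) = ½ · 6 · 18 = 54.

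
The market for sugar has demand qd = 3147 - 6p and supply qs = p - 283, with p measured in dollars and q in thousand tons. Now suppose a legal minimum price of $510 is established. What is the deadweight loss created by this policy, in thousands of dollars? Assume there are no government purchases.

8400

In a free market, 3147 - 6p = p - 283 gives the equilibrium p* = 490, q* = 207.
The floor of 510 is above the equilibrium price 490, so it binds.
At p = 510: qd = 3147 - 6·510 = 87 and qs = 510 - 283 = 227.
Quantity traded falls to 87. At q = 87 the demand price is (3147 - 87)/6 = 510 and the supply price is 283 + 87 = 370.
Deadweight loss = ½ · (510 - 370) · (207 - 87) = ½ · 140 · 120 = 8400.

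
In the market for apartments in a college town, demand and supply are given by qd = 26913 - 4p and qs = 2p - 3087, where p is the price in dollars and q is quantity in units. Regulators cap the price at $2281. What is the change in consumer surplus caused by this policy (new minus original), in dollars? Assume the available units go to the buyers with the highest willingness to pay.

314044.5

Equilibrium: 26913 - 4p = 2p - 3087, so 30000 = 6p and p* = 5000, q* = 6913.
Since 2281 < 5000, the ceiling is binding.
At p = 2281: qd = 26913 - 4·2281 = 17789 and qs = 2·2281 - 3087 = 1475.
Consumer surplus without the control is ½ · (6728.25 - 5000) · 6913 = 5973696.125.
With the ceiling, 1475 units are sold at 2281 (assume they go to the highest-value buyers). The demand price at q = 1475 is 6359.5, so CS = ½ · [(6728.25 - 2281) + (6359.5 - 2281)] · 1475 = 6287740.625.
Change in consumer surplus = 6287740.625 - 5973696.125 = 314044.5.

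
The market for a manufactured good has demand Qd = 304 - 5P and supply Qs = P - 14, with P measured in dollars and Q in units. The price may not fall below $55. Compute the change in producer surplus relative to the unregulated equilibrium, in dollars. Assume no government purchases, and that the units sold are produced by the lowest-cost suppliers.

8

In a free market, 304 - 5P = P - 14 gives the equilibrium P* = 53, Q* = 39.
The floor of 55 is above the equilibrium price 53, so it binds.
At P = 55: Qd = 304 - 5·55 = 29 and Qs = 55 - 14 = 41.
Producer surplus without the control is ½ · (53 - 14) · 39 = 760.5.
With the floor, 29 units are sold at 55. The supply price at Q = 29 is 43, so PS = ½ · [(55 - 14) + (55 - 43)] · 29 = 768.5.
Change in producer surplus = 768.5 - 760.5 = 8.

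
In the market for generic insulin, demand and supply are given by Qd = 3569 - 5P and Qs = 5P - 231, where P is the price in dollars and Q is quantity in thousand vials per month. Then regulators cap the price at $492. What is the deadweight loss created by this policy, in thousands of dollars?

0

Equilibrium: 3569 - 5P = 5P - 231, so 3800 = 10P and P* = 380, Q* = 1669.
The ceiling of 492 is above the equilibrium price 380, so it is not binding; the market clears at P* = 380, Q* = 1669.
Since the control does not bind, no trades are prevented and deadweight loss is zero.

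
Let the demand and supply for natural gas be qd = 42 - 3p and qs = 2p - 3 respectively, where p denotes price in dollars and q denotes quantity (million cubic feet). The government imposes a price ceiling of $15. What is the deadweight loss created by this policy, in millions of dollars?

0

Equilibrium: 42 - 3p = 2p - 3, so 45 = 5p and p* = 9, q* = 15.
The ceiling of 15 is above the equilibrium price 9, so it is not binding; the market clears at p* = 9, q* = 15.
Since the control does not bind, no trades are prevented and deadweight loss is zero.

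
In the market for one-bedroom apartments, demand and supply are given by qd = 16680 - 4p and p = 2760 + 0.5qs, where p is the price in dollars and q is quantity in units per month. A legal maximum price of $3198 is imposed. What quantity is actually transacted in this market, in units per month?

Rearranging supply gives qs = 2p - 5520. In a free market, 16680 - 4p = 2p - 5520 gives the equilibrium p* = 3700, q* = 1880.
The ceiling of 3198 is below the equilibrium price 3700, so it binds.
At p = 3198: qd = 16680 - 4·3198 = 3888 and qs = 2·3198 - 5520 = 876.
The quantity actually transacted is the short side, supply: 876.

876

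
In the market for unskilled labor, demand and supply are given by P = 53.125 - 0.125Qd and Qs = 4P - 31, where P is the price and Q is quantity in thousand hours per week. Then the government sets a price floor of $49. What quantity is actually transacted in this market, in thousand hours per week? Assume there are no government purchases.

Rearranging demand gives Qd = 425 - 8P. Without the control the market clears where 425 - 8P = 4P - 31, i.e. P* = 38 and Q* = 121.
Since 49 > 38, the floor is binding.
At P = 49: Qd = 425 - 8·49 = 33 and Qs = 4·49 - 31 = 165.
The quantity actually transacted is the short side, demand: 33.

33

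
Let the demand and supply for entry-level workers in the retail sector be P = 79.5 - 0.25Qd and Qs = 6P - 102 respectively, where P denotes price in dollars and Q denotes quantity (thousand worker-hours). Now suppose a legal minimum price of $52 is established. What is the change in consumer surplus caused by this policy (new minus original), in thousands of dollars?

-1300

Rearranging demand gives Qd = 318 - 4P. In a free market, 318 - 4P = 6P - 102 gives the equilibrium P* = 42, Q* = 150.
The floor of 52 is above the equilibrium price 42, so it binds.
At P = 52: Qd = 318 - 4·52 = 110 and Qs = 6·52 - 102 = 210.
Consumer surplus without the control is ½ · (79.5 - 42) · 150 = 2812.5.
With the floor, consumers buy 110 units at 52, so CS = ½ · (79.5 - 52) · 110 = 1512.5.
Change in consumer surplus = 1512.5 - 2812.5 = -1300.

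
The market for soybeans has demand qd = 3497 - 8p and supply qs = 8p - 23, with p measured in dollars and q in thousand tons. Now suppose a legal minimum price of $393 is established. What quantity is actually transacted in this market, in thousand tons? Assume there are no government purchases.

In a free market, 3497 - 8p = 8p - 23 gives the equilibrium p* = 220, q* = 1737.
Because the floor (393) lies above the market-clearing price, it is binding.
At p = 393: qd = 3497 - 8·393 = 353 and qs = 8·393 - 23 = 3121.
The quantity actually transacted is the short side, demand: 353.

353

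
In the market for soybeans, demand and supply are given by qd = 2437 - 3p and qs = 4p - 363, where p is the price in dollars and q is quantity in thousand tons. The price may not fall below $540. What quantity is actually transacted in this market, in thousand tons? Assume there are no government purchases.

817

Without the control the market clears where 2437 - 3p = 4p - 363, i.e. p* = 400 and q* = 1237.
The floor of 540 is above the equilibrium price 400, so it binds.
At p = 540: qd = 2437 - 3·540 = 817 and qs = 4·540 - 363 = 1797.
The quantity actually transacted is the short side, demand: 817.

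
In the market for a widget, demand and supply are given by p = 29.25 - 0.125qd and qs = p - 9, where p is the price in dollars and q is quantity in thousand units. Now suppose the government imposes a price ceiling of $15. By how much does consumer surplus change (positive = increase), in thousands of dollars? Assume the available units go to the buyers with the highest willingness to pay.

Rearranging demand gives qd = 234 - 8p. Equilibrium: 234 - 8p = p - 9, so 243 = 9p and p* = 27, q* = 18.
Because the ceiling (15) lies below the market-clearing price, it is binding.
At p = 15: qd = 234 - 8·15 = 114 and qs = 15 - 9 = 6.
Consumer surplus without the control is ½ · (29.25 - 27) · 18 = 20.25.
With the ceiling, 6 units are sold at 15 (assume they go to the highest-value buyers). The demand price at q = 6 is 28.5, so CS = ½ · [(29.25 - 15) + (28.5 - 15)] · 6 = 83.25.
Change in consumer surplus = 83.25 - 20.25 = 63.

63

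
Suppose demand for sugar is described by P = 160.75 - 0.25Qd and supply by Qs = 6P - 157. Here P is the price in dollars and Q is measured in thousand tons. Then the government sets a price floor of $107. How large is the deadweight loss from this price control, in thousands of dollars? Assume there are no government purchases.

2430

Rearranging demand gives Qd = 643 - 4P. Without the control the market clears where 643 - 4P = 6P - 157, i.e. P* = 80 and Q* = 323.
The floor of 107 is above the equilibrium price 80, so it binds.
At P = 107: Qd = 643 - 4·107 = 215 and Qs = 6·107 - 157 = 485.
Quantity traded falls to 215. At Q = 215 the demand price is (643 - 215)/4 = 107 and the supply price is (157 + 215)/6 = 62.
Deadweight loss = ½ · (107 - 62) · (323 - 215) = ½ · 45 · 108 = 2430.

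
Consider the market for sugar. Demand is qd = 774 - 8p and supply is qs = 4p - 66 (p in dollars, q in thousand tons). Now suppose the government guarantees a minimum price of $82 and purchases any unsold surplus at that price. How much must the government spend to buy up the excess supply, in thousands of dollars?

Setting quantity demanded equal to quantity supplied, 774 - 8p = 4p - 66, gives p* = 70 and q* = 214.
The floor of 82 is above the equilibrium price 70, so it binds.
At p = 82: qd = 774 - 8·82 = 118 and qs = 4·82 - 66 = 262.
Surplus = qs - qd = 144.
Government expenditure = surplus × support price = 144 × 82 = 11808.

11808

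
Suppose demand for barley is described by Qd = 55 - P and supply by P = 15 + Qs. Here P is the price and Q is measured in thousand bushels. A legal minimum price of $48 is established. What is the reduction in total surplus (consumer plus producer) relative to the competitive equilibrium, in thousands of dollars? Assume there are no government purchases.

Rearranging supply gives Qs = P - 15. Equilibrium: 55 - P = P - 15, so 70 = 2P and P* = 35, Q* = 20.
Because the floor (48) lies above the market-clearing price, it is binding.
At P = 48: Qd = 55 - 48 = 7 and Qs = 48 - 15 = 33.
Quantity traded falls to 7. At Q = 7 the demand price is 55 - 7 = 48 and the supply price is 15 + 7 = 22.
Deadweight loss = ½ · (48 - 22) · (20 - 7) = ½ · 26 · 13 = 169.

169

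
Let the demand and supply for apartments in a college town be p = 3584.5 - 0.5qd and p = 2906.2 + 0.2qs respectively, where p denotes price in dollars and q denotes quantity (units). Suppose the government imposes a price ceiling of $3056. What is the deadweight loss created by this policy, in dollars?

Rearranging demand gives qd = 7169 - 2p; rearranging supply gives qs = 5p - 14531. Equilibrium: 7169 - 2p = 5p - 14531, so 21700 = 7p and p* = 3100, q* = 969.
Since 3056 < 3100, the ceiling is binding.
At p = 3056: qd = 7169 - 2·3056 = 1057 and qs = 5·3056 - 14531 = 749.
Quantity traded falls to 749. At q = 749 the demand price is (7169 - 749)/2 = 3210 and the supply price is (14531 + 749)/5 = 3056.
Deadweight loss = ½ · (3210 - 3056) · (969 - 749) = ½ · 154 · 220 = 16940.

16940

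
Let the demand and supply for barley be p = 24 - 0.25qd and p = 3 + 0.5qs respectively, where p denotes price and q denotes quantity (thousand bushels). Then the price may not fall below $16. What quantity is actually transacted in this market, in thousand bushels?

Rearranging demand gives qd = 96 - 4p; rearranging supply gives qs = 2p - 6. In a free market, 96 - 4p = 2p - 6 gives the equilibrium p* = 17, q* = 28.
Since 16 is below p* = 17, the floor does not bind and the free-market outcome prevails.

28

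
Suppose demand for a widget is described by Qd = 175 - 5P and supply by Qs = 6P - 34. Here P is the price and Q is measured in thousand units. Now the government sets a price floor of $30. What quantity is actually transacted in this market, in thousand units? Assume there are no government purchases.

25

Equilibrium: 175 - 5P = 6P - 34, so 209 = 11P and P* = 19, Q* = 80.
The floor of 30 is above the equilibrium price 19, so it binds.
At P = 30: Qd = 175 - 5·30 = 25 and Qs = 6·30 - 34 = 146.
The quantity actually transacted is the short side, demand: 25.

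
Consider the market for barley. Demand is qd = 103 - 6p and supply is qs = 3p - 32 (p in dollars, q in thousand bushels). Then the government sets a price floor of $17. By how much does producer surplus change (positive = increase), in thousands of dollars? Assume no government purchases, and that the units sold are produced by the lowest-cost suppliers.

Setting quantity demanded equal to quantity supplied, 103 - 6p = 3p - 32, gives p* = 15 and q* = 13.
Because the floor (17) lies above the market-clearing price, it is binding.
At p = 17: qd = 103 - 6·17 = 1 and qs = 3·17 - 32 = 19.
Producer surplus without the control is ½ · (15 - 32/3) · 13 = 169/6.
With the floor, 1 units are sold at 17. The supply price at q = 1 is 11, so PS = ½ · [(17 - 32/3) + (17 - 11)] · 1 = 37/6.
Change in producer surplus = 37/6 - 169/6 = -22.

-22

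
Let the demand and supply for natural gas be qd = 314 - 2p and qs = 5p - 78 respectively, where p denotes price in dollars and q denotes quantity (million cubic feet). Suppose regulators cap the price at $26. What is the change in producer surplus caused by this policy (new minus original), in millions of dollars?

In a free market, 314 - 2p = 5p - 78 gives the equilibrium p* = 56, q* = 202.
The ceiling of 26 is below the equilibrium price 56, so it binds.
At p = 26: qd = 314 - 2·26 = 262 and qs = 5·26 - 78 = 52.
Producer surplus without the control is ½ · (56 - 15.6) · 202 = 4080.4.
With the ceiling, producers sell 52 units at 26, so PS = ½ · (26 - 15.6) · 52 = 270.4.
Change in producer surplus = 270.4 - 4080.4 = -3810.

-3810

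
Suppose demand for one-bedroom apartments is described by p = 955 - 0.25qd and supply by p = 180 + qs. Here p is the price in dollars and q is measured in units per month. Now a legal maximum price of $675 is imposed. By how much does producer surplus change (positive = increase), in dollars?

-69687.5

Rearranging demand gives qd = 3820 - 4p; rearranging supply gives qs = p - 180. Equilibrium: 3820 - 4p = p - 180, so 4000 = 5p and p* = 800, q* = 620.
Because the ceiling (675) lies below the market-clearing price, it is binding.
At p = 675: qd = 3820 - 4·675 = 1120 and qs = 675 - 180 = 495.
Producer surplus without the control is ½ · (800 - 180) · 620 = 192200.
With the ceiling, producers sell 495 units at 675, so PS = ½ · (675 - 180) · 495 = 122512.5.
Change in producer surplus = 122512.5 - 192200 = -69687.5.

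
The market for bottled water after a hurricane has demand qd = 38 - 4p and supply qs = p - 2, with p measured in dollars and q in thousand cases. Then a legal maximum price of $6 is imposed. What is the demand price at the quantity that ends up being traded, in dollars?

Setting quantity demanded equal to quantity supplied, 38 - 4p = p - 2, gives p* = 8 and q* = 6.
Because the ceiling (6) lies below the market-clearing price, it is binding.
At p = 6: qd = 38 - 4·6 = 14 and qs = 6 - 2 = 4.
Only 4 units reach the market. On the demand curve, the marginal buyer's willingness to pay at q = 4 is (38 - 4)/4 = 8.5.

8.5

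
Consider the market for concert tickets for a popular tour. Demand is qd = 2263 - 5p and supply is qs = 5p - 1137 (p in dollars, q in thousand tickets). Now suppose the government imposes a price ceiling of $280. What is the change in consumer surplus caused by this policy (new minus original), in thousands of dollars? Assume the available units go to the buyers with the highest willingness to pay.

Setting quantity demanded equal to quantity supplied, 2263 - 5p = 5p - 1137, gives p* = 340 and q* = 563.
Since 280 < 340, the ceiling is binding.
At p = 280: qd = 2263 - 5·280 = 863 and qs = 5·280 - 1137 = 263.
Consumer surplus without the control is ½ · (452.6 - 340) · 563 = 31696.9.
With the ceiling, 263 units are sold at 280 (assume they go to the highest-value buyers). The demand price at q = 263 is 400, so CS = ½ · [(452.6 - 280) + (400 - 280)] · 263 = 38476.9.
Change in consumer surplus = 38476.9 - 31696.9 = 6780.

6780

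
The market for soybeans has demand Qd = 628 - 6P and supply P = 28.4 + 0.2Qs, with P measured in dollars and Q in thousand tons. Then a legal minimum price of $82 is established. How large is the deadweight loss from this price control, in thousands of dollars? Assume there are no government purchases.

Rearranging supply gives Qs = 5P - 142. Without the control the market clears where 628 - 6P = 5P - 142, i.e. P* = 70 and Q* = 208.
Because the floor (82) lies above the market-clearing price, it is binding.
At P = 82: Qd = 628 - 6·82 = 136 and Qs = 5·82 - 142 = 268.
Quantity traded falls to 136. At Q = 136 the demand price is (628 - 136)/6 = 82 and the supply price is (142 + 136)/5 = 55.6.
Deadweight loss = ½ · (82 - 55.6) · (208 - 136) = ½ · 26.4 · 72 = 950.4.

950.4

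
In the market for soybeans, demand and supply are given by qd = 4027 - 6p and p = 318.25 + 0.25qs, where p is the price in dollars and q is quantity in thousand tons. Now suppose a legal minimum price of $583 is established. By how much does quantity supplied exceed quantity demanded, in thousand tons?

Rearranging supply gives qs = 4p - 1273. Equilibrium: 4027 - 6p = 4p - 1273, so 5300 = 10p and p* = 530, q* = 847.
The floor of 583 is above the equilibrium price 530, so it binds.
At p = 583: qd = 4027 - 6·583 = 529 and qs = 4·583 - 1273 = 1059.
Surplus = qs - qd = 1059 - 529 = 530.

530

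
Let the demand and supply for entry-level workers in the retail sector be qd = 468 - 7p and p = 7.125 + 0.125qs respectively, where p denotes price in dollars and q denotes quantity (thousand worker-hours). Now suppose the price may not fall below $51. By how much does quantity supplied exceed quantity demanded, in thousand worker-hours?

Rearranging supply gives qs = 8p - 57. Setting quantity demanded equal to quantity supplied, 468 - 7p = 8p - 57, gives p* = 35 and q* = 223.
Since 51 > 35, the floor is binding.
At p = 51: qd = 468 - 7·51 = 111 and qs = 8·51 - 57 = 351.
Surplus = qs - qd = 351 - 111 = 240.

240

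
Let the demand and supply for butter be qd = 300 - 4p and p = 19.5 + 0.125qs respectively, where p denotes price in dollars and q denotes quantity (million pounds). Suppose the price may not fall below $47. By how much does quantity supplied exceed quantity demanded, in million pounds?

108

Rearranging supply gives qs = 8p - 156. Setting quantity demanded equal to quantity supplied, 300 - 4p = 8p - 156, gives p* = 38 and q* = 148.
Because the floor (47) lies above the market-clearing price, it is binding.
At p = 47: qd = 300 - 4·47 = 112 and qs = 8·47 - 156 = 220.
Surplus = qs - qd = 220 - 112 = 108.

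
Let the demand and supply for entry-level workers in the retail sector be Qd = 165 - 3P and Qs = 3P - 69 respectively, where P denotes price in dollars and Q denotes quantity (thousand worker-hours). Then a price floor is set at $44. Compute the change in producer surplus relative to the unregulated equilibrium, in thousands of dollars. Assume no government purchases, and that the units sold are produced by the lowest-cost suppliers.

Setting quantity demanded equal to quantity supplied, 165 - 3P = 3P - 69, gives P* = 39 and Q* = 48.
Because the floor (44) lies above the market-clearing price, it is binding.
At P = 44: Qd = 165 - 3·44 = 33 and Qs = 3·44 - 69 = 63.
Producer surplus without the control is ½ · (39 - 23) · 48 = 384.
With the floor, 33 units are sold at 44. The supply price at Q = 33 is 34, so PS = ½ · [(44 - 23) + (44 - 34)] · 33 = 511.5.
Change in producer surplus = 511.5 - 384 = 127.5.

127.5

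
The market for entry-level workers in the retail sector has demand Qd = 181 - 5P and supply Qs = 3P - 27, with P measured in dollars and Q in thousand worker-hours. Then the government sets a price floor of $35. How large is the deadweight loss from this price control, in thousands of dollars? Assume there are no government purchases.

In a free market, 181 - 5P = 3P - 27 gives the equilibrium P* = 26, Q* = 51.
Because the floor (35) lies above the market-clearing price, it is binding.
At P = 35: Qd = 181 - 5·35 = 6 and Qs = 3·35 - 27 = 78.
Quantity traded falls to 6. At Q = 6 the demand price is (181 - 6)/5 = 35 and the supply price is (27 + 6)/3 = 11.
Deadweight loss = ½ · (35 - 11) · (51 - 6) = ½ · 24 · 45 = 540.

540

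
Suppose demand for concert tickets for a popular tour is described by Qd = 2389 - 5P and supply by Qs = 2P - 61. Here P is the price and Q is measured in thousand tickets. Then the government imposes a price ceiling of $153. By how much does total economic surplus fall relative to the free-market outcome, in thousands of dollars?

54332.6

Without the control the market clears where 2389 - 5P = 2P - 61, i.e. P* = 350 and Q* = 639.
Because the ceiling (153) lies below the market-clearing price, it is binding.
At P = 153: Qd = 2389 - 5·153 = 1624 and Qs = 2·153 - 61 = 245.
Quantity traded falls to 245. At Q = 245 the demand price is (2389 - 245)/5 = 428.8 and the supply price is (61 + 245)/2 = 153.
Deadweight loss = ½ · (428.8 - 153) · (639 - 245) = ½ · 275.8 · 394 = 54332.6.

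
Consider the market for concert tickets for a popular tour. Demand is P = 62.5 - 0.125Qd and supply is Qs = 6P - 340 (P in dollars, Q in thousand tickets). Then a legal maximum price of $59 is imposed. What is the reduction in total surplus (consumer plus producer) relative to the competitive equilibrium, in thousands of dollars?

5.25

Rearranging demand gives Qd = 500 - 8P. Setting quantity demanded equal to quantity supplied, 500 - 8P = 6P - 340, gives P* = 60 and Q* = 20.
Since 59 < 60, the ceiling is binding.
At P = 59: Qd = 500 - 8·59 = 28 and Qs = 6·59 - 340 = 14.
Quantity traded falls to 14. At Q = 14 the demand price is (500 - 14)/8 = 60.75 and the supply price is (340 + 14)/6 = 59.
Deadweight loss = ½ · (60.75 - 59) · (20 - 14) = ½ · 1.75 · 6 = 5.25.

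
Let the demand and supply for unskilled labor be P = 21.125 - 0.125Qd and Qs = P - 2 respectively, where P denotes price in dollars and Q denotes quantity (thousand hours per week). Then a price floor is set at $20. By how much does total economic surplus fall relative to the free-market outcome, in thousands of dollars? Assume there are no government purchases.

36

Rearranging demand gives Qd = 169 - 8P. In a free market, 169 - 8P = P - 2 gives the equilibrium P* = 19, Q* = 17.
Since 20 > 19, the floor is binding.
At P = 20: Qd = 169 - 8·20 = 9 and Qs = 20 - 2 = 18.
Quantity traded falls to 9. At Q = 9 the demand price is (169 - 9)/8 = 20 and the supply price is 2 + 9 = 11.
Deadweight loss = ½ · (20 - 11) · (17 - 9) = ½ · 9 · 8 = 36.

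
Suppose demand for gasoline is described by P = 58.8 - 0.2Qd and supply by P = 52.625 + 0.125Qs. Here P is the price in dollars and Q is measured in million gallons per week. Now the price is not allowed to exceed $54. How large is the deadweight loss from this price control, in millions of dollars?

Rearranging demand gives Qd = 294 - 5P; rearranging supply gives Qs = 8P - 421. Equilibrium: 294 - 5P = 8P - 421, so 715 = 13P and P* = 55, Q* = 19.
The ceiling of 54 is below the equilibrium price 55, so it binds.
At P = 54: Qd = 294 - 5·54 = 24 and Qs = 8·54 - 421 = 11.
Quantity traded falls to 11. At Q = 11 the demand price is (294 - 11)/5 = 56.6 and the supply price is (421 + 11)/8 = 54.
Deadweight loss = ½ · (56.6 - 54) · (19 - 11) = ½ · 2.6 · 8 = 10.4.

10.4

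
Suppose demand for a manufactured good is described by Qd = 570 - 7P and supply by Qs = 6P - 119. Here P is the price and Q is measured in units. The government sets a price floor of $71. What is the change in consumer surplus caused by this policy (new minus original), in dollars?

Without the control the market clears where 570 - 7P = 6P - 119, i.e. P* = 53 and Q* = 199.
Because the floor (71) lies above the market-clearing price, it is binding.
At P = 71: Qd = 570 - 7·71 = 73 and Qs = 6·71 - 119 = 307.
Consumer surplus without the control is ½ · (570/7 - 53) · 199 = 39601/14.
With the floor, consumers buy 73 units at 71, so CS = ½ · (570/7 - 71) · 73 = 5329/14.
Change in consumer surplus = 5329/14 - 39601/14 = -2448.

-2448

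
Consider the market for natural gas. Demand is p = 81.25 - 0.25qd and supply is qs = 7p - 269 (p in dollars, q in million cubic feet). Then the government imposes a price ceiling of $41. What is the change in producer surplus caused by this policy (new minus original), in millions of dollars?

-825.5

Rearranging demand gives qd = 325 - 4p. In a free market, 325 - 4p = 7p - 269 gives the equilibrium p* = 54, q* = 109.
Because the ceiling (41) lies below the market-clearing price, it is binding.
At p = 41: qd = 325 - 4·41 = 161 and qs = 7·41 - 269 = 18.
Producer surplus without the control is ½ · (54 - 269/7) · 109 = 11881/14.
With the ceiling, producers sell 18 units at 41, so PS = ½ · (41 - 269/7) · 18 = 162/7.
Change in producer surplus = 162/7 - 11881/14 = -825.5.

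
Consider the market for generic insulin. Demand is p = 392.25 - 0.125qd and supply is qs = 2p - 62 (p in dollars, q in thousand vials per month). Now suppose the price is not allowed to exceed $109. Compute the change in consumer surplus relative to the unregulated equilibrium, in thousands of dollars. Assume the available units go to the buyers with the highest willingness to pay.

21785.75

Rearranging demand gives qd = 3138 - 8p. Without the control the market clears where 3138 - 8p = 2p - 62, i.e. p* = 320 and q* = 578.
Since 109 < 320, the ceiling is binding.
At p = 109: qd = 3138 - 8·109 = 2266 and qs = 2·109 - 62 = 156.
Consumer surplus without the control is ½ · (392.25 - 320) · 578 = 20880.25.
With the ceiling, 156 units are sold at 109 (assume they go to the highest-value buyers). The demand price at q = 156 is 372.75, so CS = ½ · [(392.25 - 109) + (372.75 - 109)] · 156 = 42666.
Change in consumer surplus = 42666 - 20880.25 = 21785.75.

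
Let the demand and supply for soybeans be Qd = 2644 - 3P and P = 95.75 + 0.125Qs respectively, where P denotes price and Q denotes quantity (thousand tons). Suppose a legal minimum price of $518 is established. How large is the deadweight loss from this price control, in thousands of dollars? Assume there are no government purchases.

89232

Rearranging supply gives Qs = 8P - 766. In a free market, 2644 - 3P = 8P - 766 gives the equilibrium P* = 310, Q* = 1714.
Because the floor (518) lies above the market-clearing price, it is binding.
At P = 518: Qd = 2644 - 3·518 = 1090 and Qs = 8·518 - 766 = 3378.
Quantity traded falls to 1090. At Q = 1090 the demand price is (2644 - 1090)/3 = 518 and the supply price is (766 + 1090)/8 = 232.
Deadweight loss = ½ · (518 - 232) · (1714 - 1090) = ½ · 286 · 624 = 89232.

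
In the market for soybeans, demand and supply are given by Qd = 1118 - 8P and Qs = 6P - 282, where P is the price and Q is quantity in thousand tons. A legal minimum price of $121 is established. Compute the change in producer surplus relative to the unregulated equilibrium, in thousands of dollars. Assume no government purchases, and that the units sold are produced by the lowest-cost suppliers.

Setting quantity demanded equal to quantity supplied, 1118 - 8P = 6P - 282, gives P* = 100 and Q* = 318.
Since 121 > 100, the floor is binding.
At P = 121: Qd = 1118 - 8·121 = 150 and Qs = 6·121 - 282 = 444.
Producer surplus without the control is ½ · (100 - 47) · 318 = 8427.
With the floor, 150 units are sold at 121. The supply price at Q = 150 is 72, so PS = ½ · [(121 - 47) + (121 - 72)] · 150 = 9225.
Change in producer surplus = 9225 - 8427 = 798.

798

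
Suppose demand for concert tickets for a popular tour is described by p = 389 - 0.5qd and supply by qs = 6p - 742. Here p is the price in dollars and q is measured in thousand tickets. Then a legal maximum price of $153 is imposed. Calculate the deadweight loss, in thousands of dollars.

16428

Rearranging demand gives qd = 778 - 2p. Without the control the market clears where 778 - 2p = 6p - 742, i.e. p* = 190 and q* = 398.
Since 153 < 190, the ceiling is binding.
At p = 153: qd = 778 - 2·153 = 472 and qs = 6·153 - 742 = 176.
Quantity traded falls to 176. At q = 176 the demand price is (778 - 176)/2 = 301 and the supply price is (742 + 176)/6 = 153.
Deadweight loss = ½ · (301 - 153) · (398 - 176) = ½ · 148 · 222 = 16428.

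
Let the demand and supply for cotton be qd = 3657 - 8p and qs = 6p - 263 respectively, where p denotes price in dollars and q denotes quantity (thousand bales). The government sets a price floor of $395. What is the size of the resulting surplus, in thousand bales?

1610

Without the control the market clears where 3657 - 8p = 6p - 263, i.e. p* = 280 and q* = 1417.
Since 395 > 280, the floor is binding.
At p = 395: qd = 3657 - 8·395 = 497 and qs = 6·395 - 263 = 2107.
Surplus = qs - qd = 2107 - 497 = 1610.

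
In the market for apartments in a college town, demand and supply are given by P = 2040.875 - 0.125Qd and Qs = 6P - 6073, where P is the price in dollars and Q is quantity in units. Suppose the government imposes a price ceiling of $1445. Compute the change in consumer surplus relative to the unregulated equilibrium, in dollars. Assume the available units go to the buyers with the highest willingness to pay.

Rearranging demand gives Qd = 16327 - 8P. Setting quantity demanded equal to quantity supplied, 16327 - 8P = 6P - 6073, gives P* = 1600 and Q* = 3527.
Because the ceiling (1445) lies below the market-clearing price, it is binding.
At P = 1445: Qd = 16327 - 8·1445 = 4767 and Qs = 6·1445 - 6073 = 2597.
Consumer surplus without the control is ½ · (2040.875 - 1600) · 3527 = 777483.0625.
With the ceiling, 2597 units are sold at 1445 (assume they go to the highest-value buyers). The demand price at Q = 2597 is 1716.25, so CS = ½ · [(2040.875 - 1445) + (1716.25 - 1445)] · 2597 = 1125961.8125.
Change in consumer surplus = 1125961.8125 - 777483.0625 = 348478.75.

348478.75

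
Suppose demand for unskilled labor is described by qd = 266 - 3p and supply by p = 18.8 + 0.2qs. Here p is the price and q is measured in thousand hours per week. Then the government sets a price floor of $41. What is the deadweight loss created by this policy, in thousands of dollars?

0

Rearranging supply gives qs = 5p - 94. Equilibrium: 266 - 3p = 5p - 94, so 360 = 8p and p* = 45, q* = 131.
Since 41 is below p* = 45, the floor does not bind and the free-market outcome prevails.
Since the control does not bind, no trades are prevented and deadweight loss is zero.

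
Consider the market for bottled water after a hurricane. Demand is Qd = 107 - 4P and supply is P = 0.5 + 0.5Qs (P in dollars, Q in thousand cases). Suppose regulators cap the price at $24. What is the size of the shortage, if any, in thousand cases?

0

Rearranging supply gives Qs = 2P - 1. Equilibrium: 107 - 4P = 2P - 1, so 108 = 6P and P* = 18, Q* = 35.
The ceiling of 24 is above the equilibrium price 18, so it is not binding; the market clears at P* = 18, Q* = 35.
Since the control does not bind, there is no shortage.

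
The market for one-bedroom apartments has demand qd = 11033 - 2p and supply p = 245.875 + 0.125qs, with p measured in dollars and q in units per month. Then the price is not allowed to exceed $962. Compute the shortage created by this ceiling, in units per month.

3380

Rearranging supply gives qs = 8p - 1967. In a free market, 11033 - 2p = 8p - 1967 gives the equilibrium p* = 1300, q* = 8433.
The ceiling of 962 is below the equilibrium price 1300, so it binds.
At p = 962: qd = 11033 - 2·962 = 9109 and qs = 8·962 - 1967 = 5729.
Shortage = qd - qs = 9109 - 5729 = 3380.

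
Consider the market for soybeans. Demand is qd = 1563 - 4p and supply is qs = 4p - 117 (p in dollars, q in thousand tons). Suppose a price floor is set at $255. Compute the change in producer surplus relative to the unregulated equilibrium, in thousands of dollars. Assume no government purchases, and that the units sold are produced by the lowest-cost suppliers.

In a free market, 1563 - 4p = 4p - 117 gives the equilibrium p* = 210, q* = 723.
Because the floor (255) lies above the market-clearing price, it is binding.
At p = 255: qd = 1563 - 4·255 = 543 and qs = 4·255 - 117 = 903.
Producer surplus without the control is ½ · (210 - 29.25) · 723 = 65341.125.
With the floor, 543 units are sold at 255. The supply price at q = 543 is 165, so PS = ½ · [(255 - 29.25) + (255 - 165)] · 543 = 85726.125.
Change in producer surplus = 85726.125 - 65341.125 = 20385.

20385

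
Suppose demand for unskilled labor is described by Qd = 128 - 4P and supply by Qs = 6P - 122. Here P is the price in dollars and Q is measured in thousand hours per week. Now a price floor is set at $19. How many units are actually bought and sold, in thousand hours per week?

28

In a free market, 128 - 4P = 6P - 122 gives the equilibrium P* = 25, Q* = 28.
Since 19 is below P* = 25, the floor does not bind and the free-market outcome prevails.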